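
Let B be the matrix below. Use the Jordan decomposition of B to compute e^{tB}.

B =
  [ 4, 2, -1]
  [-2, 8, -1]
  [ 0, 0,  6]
e^{tB} =
  [-2*t*exp(6*t) + exp(6*t), 2*t*exp(6*t), -t*exp(6*t)]
  [-2*t*exp(6*t), 2*t*exp(6*t) + exp(6*t), -t*exp(6*t)]
  [0, 0, exp(6*t)]

Strategy: write B = P · J · P⁻¹ where J is a Jordan canonical form, so e^{tB} = P · e^{tJ} · P⁻¹, and e^{tJ} can be computed block-by-block.

B has Jordan form
J =
  [6, 1, 0]
  [0, 6, 0]
  [0, 0, 6]
(up to reordering of blocks).

Per-block formulas:
  For a 1×1 block at λ = 6: exp(t · [6]) = [e^(6t)].
  For a 2×2 Jordan block J_2(6): exp(t · J_2(6)) = e^(6t)·(I + t·N), where N is the 2×2 nilpotent shift.

After assembling e^{tJ} and conjugating by P, we get:

e^{tB} =
  [-2*t*exp(6*t) + exp(6*t), 2*t*exp(6*t), -t*exp(6*t)]
  [-2*t*exp(6*t), 2*t*exp(6*t) + exp(6*t), -t*exp(6*t)]
  [0, 0, exp(6*t)]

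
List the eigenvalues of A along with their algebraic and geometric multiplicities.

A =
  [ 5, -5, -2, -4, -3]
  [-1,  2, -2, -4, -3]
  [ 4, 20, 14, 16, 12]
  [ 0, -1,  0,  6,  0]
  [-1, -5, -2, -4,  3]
λ = 6: alg = 5, geom = 3

Step 1 — factor the characteristic polynomial to read off the algebraic multiplicities:
  χ_A(x) = (x - 6)^5

Step 2 — compute geometric multiplicities via the rank-nullity identity g(λ) = n − rank(A − λI):
  rank(A − (6)·I) = 2, so dim ker(A − (6)·I) = n − 2 = 3

Summary:
  λ = 6: algebraic multiplicity = 5, geometric multiplicity = 3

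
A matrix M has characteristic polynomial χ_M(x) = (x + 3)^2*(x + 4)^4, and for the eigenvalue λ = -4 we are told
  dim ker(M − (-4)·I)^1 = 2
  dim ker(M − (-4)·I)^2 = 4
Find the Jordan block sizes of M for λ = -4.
Block sizes for λ = -4: [2, 2]

From the dimensions of kernels of powers, the number of Jordan blocks of size at least j is d_j − d_{j−1} where d_j = dim ker(N^j) (with d_0 = 0). Computing the differences gives [2, 2].
The number of blocks of size exactly k is (#blocks of size ≥ k) − (#blocks of size ≥ k + 1), so the partition is: 2 block(s) of size 2.
In nonincreasing order the block sizes are [2, 2].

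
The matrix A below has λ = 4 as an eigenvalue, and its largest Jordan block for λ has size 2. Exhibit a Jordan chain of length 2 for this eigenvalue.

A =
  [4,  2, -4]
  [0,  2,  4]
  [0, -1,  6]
A Jordan chain for λ = 4 of length 2:
v_1 = (2, -2, -1)ᵀ
v_2 = (0, 1, 0)ᵀ

Let N = A − (4)·I. We want v_2 with N^2 v_2 = 0 but N^1 v_2 ≠ 0; then v_{j-1} := N · v_j for j = 2, …, 2.

Pick v_2 = (0, 1, 0)ᵀ.
Then v_1 = N · v_2 = (2, -2, -1)ᵀ.

Sanity check: (A − (4)·I) v_1 = (0, 0, 0)ᵀ = 0. ✓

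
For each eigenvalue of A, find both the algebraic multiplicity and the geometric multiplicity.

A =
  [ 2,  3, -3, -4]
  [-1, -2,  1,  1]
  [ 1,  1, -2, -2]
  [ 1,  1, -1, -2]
λ = -1: alg = 4, geom = 2

Step 1 — factor the characteristic polynomial to read off the algebraic multiplicities:
  χ_A(x) = (x + 1)^4

Step 2 — compute geometric multiplicities via the rank-nullity identity g(λ) = n − rank(A − λI):
  rank(A − (-1)·I) = 2, so dim ker(A − (-1)·I) = n − 2 = 2

Summary:
  λ = -1: algebraic multiplicity = 4, geometric multiplicity = 2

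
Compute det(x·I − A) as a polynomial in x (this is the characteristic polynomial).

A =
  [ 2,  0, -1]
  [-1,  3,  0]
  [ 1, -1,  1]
x^3 - 6*x^2 + 12*x - 8

Expanding det(x·I − A) (e.g. by cofactor expansion or by noting that A is similar to its Jordan form J, which has the same characteristic polynomial as A) gives
  χ_A(x) = x^3 - 6*x^2 + 12*x - 8
which factors as (x - 2)^3. The eigenvalues (with algebraic multiplicities) are λ = 2 with multiplicity 3.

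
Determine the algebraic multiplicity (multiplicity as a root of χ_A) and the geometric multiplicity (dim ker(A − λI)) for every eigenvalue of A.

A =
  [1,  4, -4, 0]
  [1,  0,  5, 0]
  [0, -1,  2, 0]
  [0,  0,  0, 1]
λ = 1: alg = 4, geom = 2

Step 1 — factor the characteristic polynomial to read off the algebraic multiplicities:
  χ_A(x) = (x - 1)^4

Step 2 — compute geometric multiplicities via the rank-nullity identity g(λ) = n − rank(A − λI):
  rank(A − (1)·I) = 2, so dim ker(A − (1)·I) = n − 2 = 2

Summary:
  λ = 1: algebraic multiplicity = 4, geometric multiplicity = 2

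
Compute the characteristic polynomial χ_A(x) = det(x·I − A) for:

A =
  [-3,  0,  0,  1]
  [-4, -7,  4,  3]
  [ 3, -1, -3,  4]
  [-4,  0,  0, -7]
x^4 + 20*x^3 + 150*x^2 + 500*x + 625

Expanding det(x·I − A) (e.g. by cofactor expansion or by noting that A is similar to its Jordan form J, which has the same characteristic polynomial as A) gives
  χ_A(x) = x^4 + 20*x^3 + 150*x^2 + 500*x + 625
which factors as (x + 5)^4. The eigenvalues (with algebraic multiplicities) are λ = -5 with multiplicity 4.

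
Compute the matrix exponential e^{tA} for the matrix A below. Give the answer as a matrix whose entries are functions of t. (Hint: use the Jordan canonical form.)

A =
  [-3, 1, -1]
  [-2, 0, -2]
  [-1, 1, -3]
e^{tA} =
  [-t*exp(-2*t) + exp(-2*t), t*exp(-2*t), -t*exp(-2*t)]
  [-2*t*exp(-2*t), 2*t*exp(-2*t) + exp(-2*t), -2*t*exp(-2*t)]
  [-t*exp(-2*t), t*exp(-2*t), -t*exp(-2*t) + exp(-2*t)]

Strategy: write A = P · J · P⁻¹ where J is a Jordan canonical form, so e^{tA} = P · e^{tJ} · P⁻¹, and e^{tJ} can be computed block-by-block.

A has Jordan form
J =
  [-2,  1,  0]
  [ 0, -2,  0]
  [ 0,  0, -2]
(up to reordering of blocks).

Per-block formulas:
  For a 1×1 block at λ = -2: exp(t · [-2]) = [e^(-2t)].
  For a 2×2 Jordan block J_2(-2): exp(t · J_2(-2)) = e^(-2t)·(I + t·N), where N is the 2×2 nilpotent shift.

After assembling e^{tJ} and conjugating by P, we get:

e^{tA} =
  [-t*exp(-2*t) + exp(-2*t), t*exp(-2*t), -t*exp(-2*t)]
  [-2*t*exp(-2*t), 2*t*exp(-2*t) + exp(-2*t), -2*t*exp(-2*t)]
  [-t*exp(-2*t), t*exp(-2*t), -t*exp(-2*t) + exp(-2*t)]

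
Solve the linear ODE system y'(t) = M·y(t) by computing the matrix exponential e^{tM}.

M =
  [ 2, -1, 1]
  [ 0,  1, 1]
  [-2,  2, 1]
e^{tM} =
  [2*t*exp(t) - exp(2*t) + 2*exp(t), -2*t*exp(t) + exp(2*t) - exp(t), t*exp(t)]
  [2*t*exp(t) - 2*exp(2*t) + 2*exp(t), -2*t*exp(t) + 2*exp(2*t) - exp(t), t*exp(t)]
  [-2*exp(2*t) + 2*exp(t), 2*exp(2*t) - 2*exp(t), exp(t)]

Strategy: write M = P · J · P⁻¹ where J is a Jordan canonical form, so e^{tM} = P · e^{tJ} · P⁻¹, and e^{tJ} can be computed block-by-block.

M has Jordan form
J =
  [1, 1, 0]
  [0, 1, 0]
  [0, 0, 2]
(up to reordering of blocks).

Per-block formulas:
  For a 1×1 block at λ = 2: exp(t · [2]) = [e^(2t)].
  For a 2×2 Jordan block J_2(1): exp(t · J_2(1)) = e^(1t)·(I + t·N), where N is the 2×2 nilpotent shift.

After assembling e^{tJ} and conjugating by P, we get:

e^{tM} =
  [2*t*exp(t) - exp(2*t) + 2*exp(t), -2*t*exp(t) + exp(2*t) - exp(t), t*exp(t)]
  [2*t*exp(t) - 2*exp(2*t) + 2*exp(t), -2*t*exp(t) + 2*exp(2*t) - exp(t), t*exp(t)]
  [-2*exp(2*t) + 2*exp(t), 2*exp(2*t) - 2*exp(t), exp(t)]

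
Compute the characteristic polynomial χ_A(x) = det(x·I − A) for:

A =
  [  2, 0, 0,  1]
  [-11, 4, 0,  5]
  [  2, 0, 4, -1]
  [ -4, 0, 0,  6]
x^4 - 16*x^3 + 96*x^2 - 256*x + 256

Expanding det(x·I − A) (e.g. by cofactor expansion or by noting that A is similar to its Jordan form J, which has the same characteristic polynomial as A) gives
  χ_A(x) = x^4 - 16*x^3 + 96*x^2 - 256*x + 256
which factors as (x - 4)^4. The eigenvalues (with algebraic multiplicities) are λ = 4 with multiplicity 4.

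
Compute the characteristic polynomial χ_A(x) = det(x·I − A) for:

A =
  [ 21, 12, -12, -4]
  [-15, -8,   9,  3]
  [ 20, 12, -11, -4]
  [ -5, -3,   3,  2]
x^4 - 4*x^3 + 6*x^2 - 4*x + 1

Expanding det(x·I − A) (e.g. by cofactor expansion or by noting that A is similar to its Jordan form J, which has the same characteristic polynomial as A) gives
  χ_A(x) = x^4 - 4*x^3 + 6*x^2 - 4*x + 1
which factors as (x - 1)^4. The eigenvalues (with algebraic multiplicities) are λ = 1 with multiplicity 4.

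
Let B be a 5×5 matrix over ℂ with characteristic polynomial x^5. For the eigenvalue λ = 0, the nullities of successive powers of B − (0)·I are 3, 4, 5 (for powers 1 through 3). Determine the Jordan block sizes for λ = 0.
Block sizes for λ = 0: [3, 1, 1]

From the dimensions of kernels of powers, the number of Jordan blocks of size at least j is d_j − d_{j−1} where d_j = dim ker(N^j) (with d_0 = 0). Computing the differences gives [3, 1, 1].
The number of blocks of size exactly k is (#blocks of size ≥ k) − (#blocks of size ≥ k + 1), so the partition is: 2 block(s) of size 1, 1 block(s) of size 3.
In nonincreasing order the block sizes are [3, 1, 1].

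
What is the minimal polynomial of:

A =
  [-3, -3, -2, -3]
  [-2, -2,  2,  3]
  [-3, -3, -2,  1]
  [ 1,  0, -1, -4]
x^4 + 11*x^3 + 42*x^2 + 68*x + 40

The characteristic polynomial is χ_A(x) = (x + 2)^3*(x + 5), so the eigenvalues are known. The minimal polynomial is
  m_A(x) = Π_λ (x − λ)^{k_λ}
where k_λ is the size of the *largest* Jordan block for λ (equivalently, the smallest k with (A − λI)^k v = 0 for every generalised eigenvector v of λ).

  λ = -5: largest Jordan block has size 1, contributing (x + 5)
  λ = -2: largest Jordan block has size 3, contributing (x + 2)^3

So m_A(x) = (x + 2)^3*(x + 5) = x^4 + 11*x^3 + 42*x^2 + 68*x + 40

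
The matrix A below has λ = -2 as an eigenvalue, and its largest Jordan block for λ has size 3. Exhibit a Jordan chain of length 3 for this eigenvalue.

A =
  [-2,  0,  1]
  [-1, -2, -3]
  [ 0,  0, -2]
A Jordan chain for λ = -2 of length 3:
v_1 = (0, -1, 0)ᵀ
v_2 = (1, -3, 0)ᵀ
v_3 = (0, 0, 1)ᵀ

Let N = A − (-2)·I. We want v_3 with N^3 v_3 = 0 but N^2 v_3 ≠ 0; then v_{j-1} := N · v_j for j = 3, …, 2.

Pick v_3 = (0, 0, 1)ᵀ.
Then v_2 = N · v_3 = (1, -3, 0)ᵀ.
Then v_1 = N · v_2 = (0, -1, 0)ᵀ.

Sanity check: (A − (-2)·I) v_1 = (0, 0, 0)ᵀ = 0. ✓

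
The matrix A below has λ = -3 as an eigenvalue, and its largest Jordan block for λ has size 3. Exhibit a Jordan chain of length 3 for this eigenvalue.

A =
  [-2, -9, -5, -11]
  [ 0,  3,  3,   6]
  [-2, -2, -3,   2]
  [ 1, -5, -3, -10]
A Jordan chain for λ = -3 of length 3:
v_1 = (2, 0, -4, 2)ᵀ
v_2 = (-9, 6, -2, -5)ᵀ
v_3 = (0, 1, 0, 0)ᵀ

Let N = A − (-3)·I. We want v_3 with N^3 v_3 = 0 but N^2 v_3 ≠ 0; then v_{j-1} := N · v_j for j = 3, …, 2.

Pick v_3 = (0, 1, 0, 0)ᵀ.
Then v_2 = N · v_3 = (-9, 6, -2, -5)ᵀ.
Then v_1 = N · v_2 = (2, 0, -4, 2)ᵀ.

Sanity check: (A − (-3)·I) v_1 = (0, 0, 0, 0)ᵀ = 0. ✓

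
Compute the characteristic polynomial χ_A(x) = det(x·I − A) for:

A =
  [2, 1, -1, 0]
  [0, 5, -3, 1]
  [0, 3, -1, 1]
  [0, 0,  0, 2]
x^4 - 8*x^3 + 24*x^2 - 32*x + 16

Expanding det(x·I − A) (e.g. by cofactor expansion or by noting that A is similar to its Jordan form J, which has the same characteristic polynomial as A) gives
  χ_A(x) = x^4 - 8*x^3 + 24*x^2 - 32*x + 16
which factors as (x - 2)^4. The eigenvalues (with algebraic multiplicities) are λ = 2 with multiplicity 4.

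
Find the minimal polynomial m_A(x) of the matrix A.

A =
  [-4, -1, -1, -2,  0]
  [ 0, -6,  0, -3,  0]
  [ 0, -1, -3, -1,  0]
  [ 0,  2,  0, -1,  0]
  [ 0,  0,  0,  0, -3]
x^2 + 7*x + 12

The characteristic polynomial is χ_A(x) = (x + 3)^3*(x + 4)^2, so the eigenvalues are known. The minimal polynomial is
  m_A(x) = Π_λ (x − λ)^{k_λ}
where k_λ is the size of the *largest* Jordan block for λ (equivalently, the smallest k with (A − λI)^k v = 0 for every generalised eigenvector v of λ).

  λ = -4: largest Jordan block has size 1, contributing (x + 4)
  λ = -3: largest Jordan block has size 1, contributing (x + 3)

So m_A(x) = (x + 3)*(x + 4) = x^2 + 7*x + 12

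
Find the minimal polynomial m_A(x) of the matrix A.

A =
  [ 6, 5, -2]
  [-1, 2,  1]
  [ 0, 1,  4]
x^3 - 12*x^2 + 48*x - 64

The characteristic polynomial is χ_A(x) = (x - 4)^3, so the eigenvalues are known. The minimal polynomial is
  m_A(x) = Π_λ (x − λ)^{k_λ}
where k_λ is the size of the *largest* Jordan block for λ (equivalently, the smallest k with (A − λI)^k v = 0 for every generalised eigenvector v of λ).

  λ = 4: largest Jordan block has size 3, contributing (x − 4)^3

So m_A(x) = (x - 4)^3 = x^3 - 12*x^2 + 48*x - 64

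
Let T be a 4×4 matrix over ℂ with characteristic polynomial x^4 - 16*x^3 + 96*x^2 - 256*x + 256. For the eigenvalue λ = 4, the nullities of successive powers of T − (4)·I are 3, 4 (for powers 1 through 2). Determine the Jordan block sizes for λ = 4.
Block sizes for λ = 4: [2, 1, 1]

From the dimensions of kernels of powers, the number of Jordan blocks of size at least j is d_j − d_{j−1} where d_j = dim ker(N^j) (with d_0 = 0). Computing the differences gives [3, 1].
The number of blocks of size exactly k is (#blocks of size ≥ k) − (#blocks of size ≥ k + 1), so the partition is: 2 block(s) of size 1, 1 block(s) of size 2.
In nonincreasing order the block sizes are [2, 1, 1].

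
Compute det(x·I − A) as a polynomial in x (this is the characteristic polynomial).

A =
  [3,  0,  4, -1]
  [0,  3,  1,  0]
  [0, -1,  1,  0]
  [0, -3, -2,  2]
x^4 - 9*x^3 + 30*x^2 - 44*x + 24

Expanding det(x·I − A) (e.g. by cofactor expansion or by noting that A is similar to its Jordan form J, which has the same characteristic polynomial as A) gives
  χ_A(x) = x^4 - 9*x^3 + 30*x^2 - 44*x + 24
which factors as (x - 3)*(x - 2)^3. The eigenvalues (with algebraic multiplicities) are λ = 2 with multiplicity 3, λ = 3 with multiplicity 1.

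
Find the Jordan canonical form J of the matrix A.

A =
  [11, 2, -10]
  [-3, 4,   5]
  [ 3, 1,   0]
J_2(5) ⊕ J_1(5)

The characteristic polynomial is
  det(x·I − A) = x^3 - 15*x^2 + 75*x - 125 = (x - 5)^3

Eigenvalues and multiplicities (the geometric multiplicity of λ is n − rank(A − λI), which equals the number of Jordan blocks for λ):
  λ = 5: algebraic multiplicity = 3, geometric multiplicity = 2

Determining the block sizes for each eigenvalue:
  λ = 5: 2 blocks summing to 3 forces exactly one block of size 2 and the rest size 1 → block sizes [2, 1]

Assembling the blocks gives a Jordan form
J =
  [5, 1, 0]
  [0, 5, 0]
  [0, 0, 5]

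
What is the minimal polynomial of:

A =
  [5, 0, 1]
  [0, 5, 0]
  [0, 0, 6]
x^2 - 11*x + 30

The characteristic polynomial is χ_A(x) = (x - 6)*(x - 5)^2, so the eigenvalues are known. The minimal polynomial is
  m_A(x) = Π_λ (x − λ)^{k_λ}
where k_λ is the size of the *largest* Jordan block for λ (equivalently, the smallest k with (A − λI)^k v = 0 for every generalised eigenvector v of λ).

  λ = 5: largest Jordan block has size 1, contributing (x − 5)
  λ = 6: largest Jordan block has size 1, contributing (x − 6)

So m_A(x) = (x - 6)*(x - 5) = x^2 - 11*x + 30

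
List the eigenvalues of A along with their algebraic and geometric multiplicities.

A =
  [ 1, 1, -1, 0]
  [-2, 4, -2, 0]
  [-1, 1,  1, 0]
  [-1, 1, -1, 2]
λ = 2: alg = 4, geom = 3

Step 1 — factor the characteristic polynomial to read off the algebraic multiplicities:
  χ_A(x) = (x - 2)^4

Step 2 — compute geometric multiplicities via the rank-nullity identity g(λ) = n − rank(A − λI):
  rank(A − (2)·I) = 1, so dim ker(A − (2)·I) = n − 1 = 3

Summary:
  λ = 2: algebraic multiplicity = 4, geometric multiplicity = 3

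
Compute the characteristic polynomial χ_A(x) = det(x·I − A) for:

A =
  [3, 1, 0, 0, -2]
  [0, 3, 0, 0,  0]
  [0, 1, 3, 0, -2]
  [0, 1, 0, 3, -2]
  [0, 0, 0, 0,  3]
x^5 - 15*x^4 + 90*x^3 - 270*x^2 + 405*x - 243

Expanding det(x·I − A) (e.g. by cofactor expansion or by noting that A is similar to its Jordan form J, which has the same characteristic polynomial as A) gives
  χ_A(x) = x^5 - 15*x^4 + 90*x^3 - 270*x^2 + 405*x - 243
which factors as (x - 3)^5. The eigenvalues (with algebraic multiplicities) are λ = 3 with multiplicity 5.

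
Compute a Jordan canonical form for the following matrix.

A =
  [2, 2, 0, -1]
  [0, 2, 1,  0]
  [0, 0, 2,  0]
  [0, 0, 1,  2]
J_3(2) ⊕ J_1(2)

The characteristic polynomial is
  det(x·I − A) = x^4 - 8*x^3 + 24*x^2 - 32*x + 16 = (x - 2)^4

Eigenvalues and multiplicities (the geometric multiplicity of λ is n − rank(A − λI), which equals the number of Jordan blocks for λ):
  λ = 2: algebraic multiplicity = 4, geometric multiplicity = 2

Determining the block sizes for each eigenvalue:
  λ = 2: with am = 4 and gm = 2, the partition is not yet determined (e.g. several partitions of 4 into 2 parts exist). Let N = A − (2)·I. Computing rank(N^1) = 2, rank(N^2) = 1, rank(N^3) = 0; the number of blocks of size ≥ j is rank(N^{j−1}) − rank(N^j), giving [2, 1, 1]. So we have 1 block(s) of size 3, 1 block(s) of size 1 → block sizes [3, 1]

Assembling the blocks gives a Jordan form
J =
  [2, 1, 0, 0]
  [0, 2, 1, 0]
  [0, 0, 2, 0]
  [0, 0, 0, 2]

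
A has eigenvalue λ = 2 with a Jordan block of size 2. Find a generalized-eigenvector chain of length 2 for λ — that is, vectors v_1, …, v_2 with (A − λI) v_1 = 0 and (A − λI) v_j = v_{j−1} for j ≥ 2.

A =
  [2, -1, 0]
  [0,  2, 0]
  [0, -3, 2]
A Jordan chain for λ = 2 of length 2:
v_1 = (-1, 0, -3)ᵀ
v_2 = (0, 1, 0)ᵀ

Let N = A − (2)·I. We want v_2 with N^2 v_2 = 0 but N^1 v_2 ≠ 0; then v_{j-1} := N · v_j for j = 2, …, 2.

Pick v_2 = (0, 1, 0)ᵀ.
Then v_1 = N · v_2 = (-1, 0, -3)ᵀ.

Sanity check: (A − (2)·I) v_1 = (0, 0, 0)ᵀ = 0. ✓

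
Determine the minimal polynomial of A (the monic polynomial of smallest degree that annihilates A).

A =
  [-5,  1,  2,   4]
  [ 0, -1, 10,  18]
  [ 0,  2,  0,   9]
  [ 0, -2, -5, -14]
x^2 + 10*x + 25

The characteristic polynomial is χ_A(x) = (x + 5)^4, so the eigenvalues are known. The minimal polynomial is
  m_A(x) = Π_λ (x − λ)^{k_λ}
where k_λ is the size of the *largest* Jordan block for λ (equivalently, the smallest k with (A − λI)^k v = 0 for every generalised eigenvector v of λ).

  λ = -5: largest Jordan block has size 2, contributing (x + 5)^2

So m_A(x) = (x + 5)^2 = x^2 + 10*x + 25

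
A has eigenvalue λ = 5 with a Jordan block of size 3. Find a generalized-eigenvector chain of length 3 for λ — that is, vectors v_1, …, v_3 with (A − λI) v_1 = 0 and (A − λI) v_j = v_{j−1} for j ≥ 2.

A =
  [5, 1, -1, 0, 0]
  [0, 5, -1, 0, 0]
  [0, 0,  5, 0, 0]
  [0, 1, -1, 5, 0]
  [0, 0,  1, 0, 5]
A Jordan chain for λ = 5 of length 3:
v_1 = (-1, 0, 0, -1, 0)ᵀ
v_2 = (-1, -1, 0, -1, 1)ᵀ
v_3 = (0, 0, 1, 0, 0)ᵀ

Let N = A − (5)·I. We want v_3 with N^3 v_3 = 0 but N^2 v_3 ≠ 0; then v_{j-1} := N · v_j for j = 3, …, 2.

Pick v_3 = (0, 0, 1, 0, 0)ᵀ.
Then v_2 = N · v_3 = (-1, -1, 0, -1, 1)ᵀ.
Then v_1 = N · v_2 = (-1, 0, 0, -1, 0)ᵀ.

Sanity check: (A − (5)·I) v_1 = (0, 0, 0, 0, 0)ᵀ = 0. ✓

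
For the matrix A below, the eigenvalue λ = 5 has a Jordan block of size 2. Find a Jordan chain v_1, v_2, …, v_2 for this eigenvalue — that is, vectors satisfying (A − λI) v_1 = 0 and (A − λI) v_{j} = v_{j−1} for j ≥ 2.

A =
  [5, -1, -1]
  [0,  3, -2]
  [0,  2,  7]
A Jordan chain for λ = 5 of length 2:
v_1 = (-1, -2, 2)ᵀ
v_2 = (0, 1, 0)ᵀ

Let N = A − (5)·I. We want v_2 with N^2 v_2 = 0 but N^1 v_2 ≠ 0; then v_{j-1} := N · v_j for j = 2, …, 2.

Pick v_2 = (0, 1, 0)ᵀ.
Then v_1 = N · v_2 = (-1, -2, 2)ᵀ.

Sanity check: (A − (5)·I) v_1 = (0, 0, 0)ᵀ = 0. ✓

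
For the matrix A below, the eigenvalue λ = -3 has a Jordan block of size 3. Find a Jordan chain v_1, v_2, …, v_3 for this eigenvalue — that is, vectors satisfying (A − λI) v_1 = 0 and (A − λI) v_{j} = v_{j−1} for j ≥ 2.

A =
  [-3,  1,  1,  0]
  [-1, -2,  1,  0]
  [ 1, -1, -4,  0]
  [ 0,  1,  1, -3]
A Jordan chain for λ = -3 of length 3:
v_1 = (0, -1, 1, 0)ᵀ
v_2 = (1, 1, -1, 1)ᵀ
v_3 = (0, 1, 0, 0)ᵀ

Let N = A − (-3)·I. We want v_3 with N^3 v_3 = 0 but N^2 v_3 ≠ 0; then v_{j-1} := N · v_j for j = 3, …, 2.

Pick v_3 = (0, 1, 0, 0)ᵀ.
Then v_2 = N · v_3 = (1, 1, -1, 1)ᵀ.
Then v_1 = N · v_2 = (0, -1, 1, 0)ᵀ.

Sanity check: (A − (-3)·I) v_1 = (0, 0, 0, 0)ᵀ = 0. ✓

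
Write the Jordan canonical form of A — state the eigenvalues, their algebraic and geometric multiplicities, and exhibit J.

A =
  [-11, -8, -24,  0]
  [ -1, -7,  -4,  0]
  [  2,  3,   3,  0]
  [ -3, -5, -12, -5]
J_3(-5) ⊕ J_1(-5)

The characteristic polynomial is
  det(x·I − A) = x^4 + 20*x^3 + 150*x^2 + 500*x + 625 = (x + 5)^4

Eigenvalues and multiplicities (the geometric multiplicity of λ is n − rank(A − λI), which equals the number of Jordan blocks for λ):
  λ = -5: algebraic multiplicity = 4, geometric multiplicity = 2

Determining the block sizes for each eigenvalue:
  λ = -5: with am = 4 and gm = 2, the partition is not yet determined (e.g. several partitions of 4 into 2 parts exist). Let N = A − (-5)·I. Computing rank(N^1) = 2, rank(N^2) = 1, rank(N^3) = 0; the number of blocks of size ≥ j is rank(N^{j−1}) − rank(N^j), giving [2, 1, 1]. So we have 1 block(s) of size 3, 1 block(s) of size 1 → block sizes [3, 1]

Assembling the blocks gives a Jordan form
J =
  [-5,  1,  0,  0]
  [ 0, -5,  1,  0]
  [ 0,  0, -5,  0]
  [ 0,  0,  0, -5]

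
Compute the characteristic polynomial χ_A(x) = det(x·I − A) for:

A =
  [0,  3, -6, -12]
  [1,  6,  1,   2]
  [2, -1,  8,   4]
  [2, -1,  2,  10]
x^4 - 24*x^3 + 216*x^2 - 864*x + 1296

Expanding det(x·I − A) (e.g. by cofactor expansion or by noting that A is similar to its Jordan form J, which has the same characteristic polynomial as A) gives
  χ_A(x) = x^4 - 24*x^3 + 216*x^2 - 864*x + 1296
which factors as (x - 6)^4. The eigenvalues (with algebraic multiplicities) are λ = 6 with multiplicity 4.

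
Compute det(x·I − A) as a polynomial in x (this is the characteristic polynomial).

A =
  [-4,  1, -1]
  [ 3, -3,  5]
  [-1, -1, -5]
x^3 + 12*x^2 + 48*x + 64

Expanding det(x·I − A) (e.g. by cofactor expansion or by noting that A is similar to its Jordan form J, which has the same characteristic polynomial as A) gives
  χ_A(x) = x^3 + 12*x^2 + 48*x + 64
which factors as (x + 4)^3. The eigenvalues (with algebraic multiplicities) are λ = -4 with multiplicity 3.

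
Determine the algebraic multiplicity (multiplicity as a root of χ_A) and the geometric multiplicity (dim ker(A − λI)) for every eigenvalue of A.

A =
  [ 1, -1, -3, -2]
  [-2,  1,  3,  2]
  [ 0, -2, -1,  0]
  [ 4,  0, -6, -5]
λ = -1: alg = 4, geom = 2

Step 1 — factor the characteristic polynomial to read off the algebraic multiplicities:
  χ_A(x) = (x + 1)^4

Step 2 — compute geometric multiplicities via the rank-nullity identity g(λ) = n − rank(A − λI):
  rank(A − (-1)·I) = 2, so dim ker(A − (-1)·I) = n − 2 = 2

Summary:
  λ = -1: algebraic multiplicity = 4, geometric multiplicity = 2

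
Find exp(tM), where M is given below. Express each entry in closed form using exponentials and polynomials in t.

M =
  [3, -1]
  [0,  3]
e^{tM} =
  [exp(3*t), -t*exp(3*t)]
  [0, exp(3*t)]

Strategy: write M = P · J · P⁻¹ where J is a Jordan canonical form, so e^{tM} = P · e^{tJ} · P⁻¹, and e^{tJ} can be computed block-by-block.

M has Jordan form
J =
  [3, 1]
  [0, 3]
(up to reordering of blocks).

Per-block formulas:
  For a 2×2 Jordan block J_2(3): exp(t · J_2(3)) = e^(3t)·(I + t·N), where N is the 2×2 nilpotent shift.

After assembling e^{tJ} and conjugating by P, we get:

e^{tM} =
  [exp(3*t), -t*exp(3*t)]
  [0, exp(3*t)]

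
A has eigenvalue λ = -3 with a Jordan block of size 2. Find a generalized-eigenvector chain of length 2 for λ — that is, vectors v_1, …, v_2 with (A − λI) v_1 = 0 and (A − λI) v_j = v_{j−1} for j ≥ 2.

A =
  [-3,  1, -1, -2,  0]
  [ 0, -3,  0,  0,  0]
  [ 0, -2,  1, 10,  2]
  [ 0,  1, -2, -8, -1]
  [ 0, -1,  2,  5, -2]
A Jordan chain for λ = -3 of length 2:
v_1 = (1, 0, -2, 1, -1)ᵀ
v_2 = (0, 1, 0, 0, 0)ᵀ

Let N = A − (-3)·I. We want v_2 with N^2 v_2 = 0 but N^1 v_2 ≠ 0; then v_{j-1} := N · v_j for j = 2, …, 2.

Pick v_2 = (0, 1, 0, 0, 0)ᵀ.
Then v_1 = N · v_2 = (1, 0, -2, 1, -1)ᵀ.

Sanity check: (A − (-3)·I) v_1 = (0, 0, 0, 0, 0)ᵀ = 0. ✓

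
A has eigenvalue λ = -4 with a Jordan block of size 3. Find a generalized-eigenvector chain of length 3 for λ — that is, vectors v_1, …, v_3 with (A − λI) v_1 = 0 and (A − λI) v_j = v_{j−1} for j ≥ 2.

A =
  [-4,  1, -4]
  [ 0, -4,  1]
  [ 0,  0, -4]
A Jordan chain for λ = -4 of length 3:
v_1 = (1, 0, 0)ᵀ
v_2 = (-4, 1, 0)ᵀ
v_3 = (0, 0, 1)ᵀ

Let N = A − (-4)·I. We want v_3 with N^3 v_3 = 0 but N^2 v_3 ≠ 0; then v_{j-1} := N · v_j for j = 3, …, 2.

Pick v_3 = (0, 0, 1)ᵀ.
Then v_2 = N · v_3 = (-4, 1, 0)ᵀ.
Then v_1 = N · v_2 = (1, 0, 0)ᵀ.

Sanity check: (A − (-4)·I) v_1 = (0, 0, 0)ᵀ = 0. ✓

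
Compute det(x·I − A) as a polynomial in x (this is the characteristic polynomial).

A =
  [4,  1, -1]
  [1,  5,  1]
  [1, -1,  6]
x^3 - 15*x^2 + 75*x - 125

Expanding det(x·I − A) (e.g. by cofactor expansion or by noting that A is similar to its Jordan form J, which has the same characteristic polynomial as A) gives
  χ_A(x) = x^3 - 15*x^2 + 75*x - 125
which factors as (x - 5)^3. The eigenvalues (with algebraic multiplicities) are λ = 5 with multiplicity 3.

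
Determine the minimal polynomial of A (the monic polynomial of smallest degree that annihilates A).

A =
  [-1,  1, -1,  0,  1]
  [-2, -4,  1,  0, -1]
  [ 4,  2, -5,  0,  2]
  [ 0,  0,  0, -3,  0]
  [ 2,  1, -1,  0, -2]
x^2 + 6*x + 9

The characteristic polynomial is χ_A(x) = (x + 3)^5, so the eigenvalues are known. The minimal polynomial is
  m_A(x) = Π_λ (x − λ)^{k_λ}
where k_λ is the size of the *largest* Jordan block for λ (equivalently, the smallest k with (A − λI)^k v = 0 for every generalised eigenvector v of λ).

  λ = -3: largest Jordan block has size 2, contributing (x + 3)^2

So m_A(x) = (x + 3)^2 = x^2 + 6*x + 9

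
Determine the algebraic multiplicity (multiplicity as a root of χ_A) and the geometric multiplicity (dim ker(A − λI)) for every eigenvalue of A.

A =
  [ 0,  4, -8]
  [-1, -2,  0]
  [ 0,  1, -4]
λ = -2: alg = 3, geom = 1

Step 1 — factor the characteristic polynomial to read off the algebraic multiplicities:
  χ_A(x) = (x + 2)^3

Step 2 — compute geometric multiplicities via the rank-nullity identity g(λ) = n − rank(A − λI):
  rank(A − (-2)·I) = 2, so dim ker(A − (-2)·I) = n − 2 = 1

Summary:
  λ = -2: algebraic multiplicity = 3, geometric multiplicity = 1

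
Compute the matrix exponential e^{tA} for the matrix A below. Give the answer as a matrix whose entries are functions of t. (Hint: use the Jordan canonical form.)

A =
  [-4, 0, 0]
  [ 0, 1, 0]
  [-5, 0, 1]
e^{tA} =
  [exp(-4*t), 0, 0]
  [0, exp(t), 0]
  [-exp(t) + exp(-4*t), 0, exp(t)]

Strategy: write A = P · J · P⁻¹ where J is a Jordan canonical form, so e^{tA} = P · e^{tJ} · P⁻¹, and e^{tJ} can be computed block-by-block.

A has Jordan form
J =
  [-4, 0, 0]
  [ 0, 1, 0]
  [ 0, 0, 1]
(up to reordering of blocks).

Per-block formulas:
  For a 1×1 block at λ = -4: exp(t · [-4]) = [e^(-4t)].
  For a 1×1 block at λ = 1: exp(t · [1]) = [e^(1t)].

After assembling e^{tJ} and conjugating by P, we get:

e^{tA} =
  [exp(-4*t), 0, 0]
  [0, exp(t), 0]
  [-exp(t) + exp(-4*t), 0, exp(t)]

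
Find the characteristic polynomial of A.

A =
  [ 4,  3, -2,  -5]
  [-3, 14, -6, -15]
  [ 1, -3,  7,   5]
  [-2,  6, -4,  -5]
x^4 - 20*x^3 + 150*x^2 - 500*x + 625

Expanding det(x·I − A) (e.g. by cofactor expansion or by noting that A is similar to its Jordan form J, which has the same characteristic polynomial as A) gives
  χ_A(x) = x^4 - 20*x^3 + 150*x^2 - 500*x + 625
which factors as (x - 5)^4. The eigenvalues (with algebraic multiplicities) are λ = 5 with multiplicity 4.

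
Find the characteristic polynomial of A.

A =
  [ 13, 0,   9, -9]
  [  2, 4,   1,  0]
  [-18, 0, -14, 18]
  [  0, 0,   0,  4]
x^4 - 7*x^3 - 12*x^2 + 176*x - 320

Expanding det(x·I − A) (e.g. by cofactor expansion or by noting that A is similar to its Jordan form J, which has the same characteristic polynomial as A) gives
  χ_A(x) = x^4 - 7*x^3 - 12*x^2 + 176*x - 320
which factors as (x - 4)^3*(x + 5). The eigenvalues (with algebraic multiplicities) are λ = -5 with multiplicity 1, λ = 4 with multiplicity 3.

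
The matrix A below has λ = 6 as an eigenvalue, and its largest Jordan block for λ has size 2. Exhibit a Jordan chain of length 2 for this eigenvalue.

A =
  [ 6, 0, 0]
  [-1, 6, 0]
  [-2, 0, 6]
A Jordan chain for λ = 6 of length 2:
v_1 = (0, -1, -2)ᵀ
v_2 = (1, 0, 0)ᵀ

Let N = A − (6)·I. We want v_2 with N^2 v_2 = 0 but N^1 v_2 ≠ 0; then v_{j-1} := N · v_j for j = 2, …, 2.

Pick v_2 = (1, 0, 0)ᵀ.
Then v_1 = N · v_2 = (0, -1, -2)ᵀ.

Sanity check: (A − (6)·I) v_1 = (0, 0, 0)ᵀ = 0. ✓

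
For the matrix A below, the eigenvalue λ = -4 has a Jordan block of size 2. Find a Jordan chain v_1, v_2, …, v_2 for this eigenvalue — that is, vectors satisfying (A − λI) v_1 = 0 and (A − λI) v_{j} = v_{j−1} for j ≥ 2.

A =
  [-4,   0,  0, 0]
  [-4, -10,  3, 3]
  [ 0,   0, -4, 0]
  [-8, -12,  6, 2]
A Jordan chain for λ = -4 of length 2:
v_1 = (0, -4, 0, -8)ᵀ
v_2 = (1, 0, 0, 0)ᵀ

Let N = A − (-4)·I. We want v_2 with N^2 v_2 = 0 but N^1 v_2 ≠ 0; then v_{j-1} := N · v_j for j = 2, …, 2.

Pick v_2 = (1, 0, 0, 0)ᵀ.
Then v_1 = N · v_2 = (0, -4, 0, -8)ᵀ.

Sanity check: (A − (-4)·I) v_1 = (0, 0, 0, 0)ᵀ = 0. ✓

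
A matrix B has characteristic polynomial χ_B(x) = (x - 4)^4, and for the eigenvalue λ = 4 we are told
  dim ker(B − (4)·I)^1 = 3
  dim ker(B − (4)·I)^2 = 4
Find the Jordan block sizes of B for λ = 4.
Block sizes for λ = 4: [2, 1, 1]

From the dimensions of kernels of powers, the number of Jordan blocks of size at least j is d_j − d_{j−1} where d_j = dim ker(N^j) (with d_0 = 0). Computing the differences gives [3, 1].
The number of blocks of size exactly k is (#blocks of size ≥ k) − (#blocks of size ≥ k + 1), so the partition is: 2 block(s) of size 1, 1 block(s) of size 2.
In nonincreasing order the block sizes are [2, 1, 1].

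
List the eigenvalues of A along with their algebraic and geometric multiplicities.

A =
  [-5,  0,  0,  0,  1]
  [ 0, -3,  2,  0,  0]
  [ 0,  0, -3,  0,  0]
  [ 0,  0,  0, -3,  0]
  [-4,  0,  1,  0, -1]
λ = -3: alg = 5, geom = 3

Step 1 — factor the characteristic polynomial to read off the algebraic multiplicities:
  χ_A(x) = (x + 3)^5

Step 2 — compute geometric multiplicities via the rank-nullity identity g(λ) = n − rank(A − λI):
  rank(A − (-3)·I) = 2, so dim ker(A − (-3)·I) = n − 2 = 3

Summary:
  λ = -3: algebraic multiplicity = 5, geometric multiplicity = 3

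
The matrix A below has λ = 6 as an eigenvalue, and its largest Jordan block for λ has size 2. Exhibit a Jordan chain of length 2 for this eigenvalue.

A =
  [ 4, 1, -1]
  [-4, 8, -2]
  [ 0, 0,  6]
A Jordan chain for λ = 6 of length 2:
v_1 = (-2, -4, 0)ᵀ
v_2 = (1, 0, 0)ᵀ

Let N = A − (6)·I. We want v_2 with N^2 v_2 = 0 but N^1 v_2 ≠ 0; then v_{j-1} := N · v_j for j = 2, …, 2.

Pick v_2 = (1, 0, 0)ᵀ.
Then v_1 = N · v_2 = (-2, -4, 0)ᵀ.

Sanity check: (A − (6)·I) v_1 = (0, 0, 0)ᵀ = 0. ✓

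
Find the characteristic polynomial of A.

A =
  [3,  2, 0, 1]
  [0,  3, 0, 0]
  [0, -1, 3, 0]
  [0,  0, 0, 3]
x^4 - 12*x^3 + 54*x^2 - 108*x + 81

Expanding det(x·I − A) (e.g. by cofactor expansion or by noting that A is similar to its Jordan form J, which has the same characteristic polynomial as A) gives
  χ_A(x) = x^4 - 12*x^3 + 54*x^2 - 108*x + 81
which factors as (x - 3)^4. The eigenvalues (with algebraic multiplicities) are λ = 3 with multiplicity 4.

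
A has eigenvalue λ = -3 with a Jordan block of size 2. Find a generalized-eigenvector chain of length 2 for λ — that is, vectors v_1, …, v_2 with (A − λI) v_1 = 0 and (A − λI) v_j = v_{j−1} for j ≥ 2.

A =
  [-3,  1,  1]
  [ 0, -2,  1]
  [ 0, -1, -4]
A Jordan chain for λ = -3 of length 2:
v_1 = (1, 1, -1)ᵀ
v_2 = (0, 1, 0)ᵀ

Let N = A − (-3)·I. We want v_2 with N^2 v_2 = 0 but N^1 v_2 ≠ 0; then v_{j-1} := N · v_j for j = 2, …, 2.

Pick v_2 = (0, 1, 0)ᵀ.
Then v_1 = N · v_2 = (1, 1, -1)ᵀ.

Sanity check: (A − (-3)·I) v_1 = (0, 0, 0)ᵀ = 0. ✓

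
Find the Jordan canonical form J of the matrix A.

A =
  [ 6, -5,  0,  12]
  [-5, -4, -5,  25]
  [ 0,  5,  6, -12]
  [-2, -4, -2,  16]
J_3(6) ⊕ J_1(6)

The characteristic polynomial is
  det(x·I − A) = x^4 - 24*x^3 + 216*x^2 - 864*x + 1296 = (x - 6)^4

Eigenvalues and multiplicities (the geometric multiplicity of λ is n − rank(A − λI), which equals the number of Jordan blocks for λ):
  λ = 6: algebraic multiplicity = 4, geometric multiplicity = 2

Determining the block sizes for each eigenvalue:
  λ = 6: with am = 4 and gm = 2, the partition is not yet determined (e.g. several partitions of 4 into 2 parts exist). Let N = A − (6)·I. Computing rank(N^1) = 2, rank(N^2) = 1, rank(N^3) = 0; the number of blocks of size ≥ j is rank(N^{j−1}) − rank(N^j), giving [2, 1, 1]. So we have 1 block(s) of size 3, 1 block(s) of size 1 → block sizes [3, 1]

Assembling the blocks gives a Jordan form
J =
  [6, 1, 0, 0]
  [0, 6, 1, 0]
  [0, 0, 6, 0]
  [0, 0, 0, 6]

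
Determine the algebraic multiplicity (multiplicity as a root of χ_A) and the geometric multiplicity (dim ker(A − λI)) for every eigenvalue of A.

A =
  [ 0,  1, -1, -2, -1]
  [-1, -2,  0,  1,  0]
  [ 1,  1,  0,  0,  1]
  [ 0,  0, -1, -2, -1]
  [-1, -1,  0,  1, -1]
λ = -1: alg = 5, geom = 3

Step 1 — factor the characteristic polynomial to read off the algebraic multiplicities:
  χ_A(x) = (x + 1)^5

Step 2 — compute geometric multiplicities via the rank-nullity identity g(λ) = n − rank(A − λI):
  rank(A − (-1)·I) = 2, so dim ker(A − (-1)·I) = n − 2 = 3

Summary:
  λ = -1: algebraic multiplicity = 5, geometric multiplicity = 3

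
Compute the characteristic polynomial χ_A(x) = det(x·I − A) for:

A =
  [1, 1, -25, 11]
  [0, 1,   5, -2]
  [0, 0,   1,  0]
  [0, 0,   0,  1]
x^4 - 4*x^3 + 6*x^2 - 4*x + 1

Expanding det(x·I − A) (e.g. by cofactor expansion or by noting that A is similar to its Jordan form J, which has the same characteristic polynomial as A) gives
  χ_A(x) = x^4 - 4*x^3 + 6*x^2 - 4*x + 1
which factors as (x - 1)^4. The eigenvalues (with algebraic multiplicities) are λ = 1 with multiplicity 4.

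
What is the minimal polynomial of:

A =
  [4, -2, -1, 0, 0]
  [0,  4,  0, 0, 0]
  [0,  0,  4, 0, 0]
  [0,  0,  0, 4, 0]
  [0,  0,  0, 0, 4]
x^2 - 8*x + 16

The characteristic polynomial is χ_A(x) = (x - 4)^5, so the eigenvalues are known. The minimal polynomial is
  m_A(x) = Π_λ (x − λ)^{k_λ}
where k_λ is the size of the *largest* Jordan block for λ (equivalently, the smallest k with (A − λI)^k v = 0 for every generalised eigenvector v of λ).

  λ = 4: largest Jordan block has size 2, contributing (x − 4)^2

So m_A(x) = (x - 4)^2 = x^2 - 8*x + 16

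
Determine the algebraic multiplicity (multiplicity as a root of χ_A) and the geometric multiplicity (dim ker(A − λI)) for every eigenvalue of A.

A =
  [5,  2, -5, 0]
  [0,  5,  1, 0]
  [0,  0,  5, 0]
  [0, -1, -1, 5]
λ = 5: alg = 4, geom = 2

Step 1 — factor the characteristic polynomial to read off the algebraic multiplicities:
  χ_A(x) = (x - 5)^4

Step 2 — compute geometric multiplicities via the rank-nullity identity g(λ) = n − rank(A − λI):
  rank(A − (5)·I) = 2, so dim ker(A − (5)·I) = n − 2 = 2

Summary:
  λ = 5: algebraic multiplicity = 4, geometric multiplicity = 2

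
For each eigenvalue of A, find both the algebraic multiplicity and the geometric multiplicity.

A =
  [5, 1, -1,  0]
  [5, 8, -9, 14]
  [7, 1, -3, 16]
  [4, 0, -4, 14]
λ = 6: alg = 4, geom = 2

Step 1 — factor the characteristic polynomial to read off the algebraic multiplicities:
  χ_A(x) = (x - 6)^4

Step 2 — compute geometric multiplicities via the rank-nullity identity g(λ) = n − rank(A − λI):
  rank(A − (6)·I) = 2, so dim ker(A − (6)·I) = n − 2 = 2

Summary:
  λ = 6: algebraic multiplicity = 4, geometric multiplicity = 2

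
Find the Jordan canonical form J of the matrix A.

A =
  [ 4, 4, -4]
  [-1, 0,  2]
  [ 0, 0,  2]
J_2(2) ⊕ J_1(2)

The characteristic polynomial is
  det(x·I − A) = x^3 - 6*x^2 + 12*x - 8 = (x - 2)^3

Eigenvalues and multiplicities (the geometric multiplicity of λ is n − rank(A − λI), which equals the number of Jordan blocks for λ):
  λ = 2: algebraic multiplicity = 3, geometric multiplicity = 2

Determining the block sizes for each eigenvalue:
  λ = 2: 2 blocks summing to 3 forces exactly one block of size 2 and the rest size 1 → block sizes [2, 1]

Assembling the blocks gives a Jordan form
J =
  [2, 1, 0]
  [0, 2, 0]
  [0, 0, 2]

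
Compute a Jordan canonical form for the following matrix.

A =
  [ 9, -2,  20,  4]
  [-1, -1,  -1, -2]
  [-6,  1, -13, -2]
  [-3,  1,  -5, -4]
J_1(-3) ⊕ J_2(-2) ⊕ J_1(-2)

The characteristic polynomial is
  det(x·I − A) = x^4 + 9*x^3 + 30*x^2 + 44*x + 24 = (x + 2)^3*(x + 3)

Eigenvalues and multiplicities (the geometric multiplicity of λ is n − rank(A − λI), which equals the number of Jordan blocks for λ):
  λ = -3: algebraic multiplicity = 1, geometric multiplicity = 1
  λ = -2: algebraic multiplicity = 3, geometric multiplicity = 2

Determining the block sizes for each eigenvalue:
  λ = -3: one block (gm = 1), so the single block has size am = 1 → block sizes [1]
  λ = -2: 2 blocks summing to 3 forces exactly one block of size 2 and the rest size 1 → block sizes [2, 1]

Assembling the blocks gives a Jordan form
J =
  [-3,  0,  0,  0]
  [ 0, -2,  1,  0]
  [ 0,  0, -2,  0]
  [ 0,  0,  0, -2]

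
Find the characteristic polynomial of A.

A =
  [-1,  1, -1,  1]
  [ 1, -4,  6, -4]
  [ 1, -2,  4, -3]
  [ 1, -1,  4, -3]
x^4 + 4*x^3 + 6*x^2 + 4*x + 1

Expanding det(x·I − A) (e.g. by cofactor expansion or by noting that A is similar to its Jordan form J, which has the same characteristic polynomial as A) gives
  χ_A(x) = x^4 + 4*x^3 + 6*x^2 + 4*x + 1
which factors as (x + 1)^4. The eigenvalues (with algebraic multiplicities) are λ = -1 with multiplicity 4.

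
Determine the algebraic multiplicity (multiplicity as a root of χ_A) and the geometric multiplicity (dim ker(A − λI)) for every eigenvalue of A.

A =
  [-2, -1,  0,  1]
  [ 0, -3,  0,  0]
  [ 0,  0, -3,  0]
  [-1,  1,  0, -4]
λ = -3: alg = 4, geom = 3

Step 1 — factor the characteristic polynomial to read off the algebraic multiplicities:
  χ_A(x) = (x + 3)^4

Step 2 — compute geometric multiplicities via the rank-nullity identity g(λ) = n − rank(A − λI):
  rank(A − (-3)·I) = 1, so dim ker(A − (-3)·I) = n − 1 = 3

Summary:
  λ = -3: algebraic multiplicity = 4, geometric multiplicity = 3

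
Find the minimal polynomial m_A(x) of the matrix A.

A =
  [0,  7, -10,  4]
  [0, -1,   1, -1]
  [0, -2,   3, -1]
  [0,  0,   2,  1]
x^4 - 3*x^3 + 3*x^2 - x

The characteristic polynomial is χ_A(x) = x*(x - 1)^3, so the eigenvalues are known. The minimal polynomial is
  m_A(x) = Π_λ (x − λ)^{k_λ}
where k_λ is the size of the *largest* Jordan block for λ (equivalently, the smallest k with (A − λI)^k v = 0 for every generalised eigenvector v of λ).

  λ = 0: largest Jordan block has size 1, contributing (x − 0)
  λ = 1: largest Jordan block has size 3, contributing (x − 1)^3

So m_A(x) = x*(x - 1)^3 = x^4 - 3*x^3 + 3*x^2 - x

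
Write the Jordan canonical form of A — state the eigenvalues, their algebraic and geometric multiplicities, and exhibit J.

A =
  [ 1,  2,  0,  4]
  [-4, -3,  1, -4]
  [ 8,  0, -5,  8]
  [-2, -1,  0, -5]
J_3(-3) ⊕ J_1(-3)

The characteristic polynomial is
  det(x·I − A) = x^4 + 12*x^3 + 54*x^2 + 108*x + 81 = (x + 3)^4

Eigenvalues and multiplicities (the geometric multiplicity of λ is n − rank(A − λI), which equals the number of Jordan blocks for λ):
  λ = -3: algebraic multiplicity = 4, geometric multiplicity = 2

Determining the block sizes for each eigenvalue:
  λ = -3: with am = 4 and gm = 2, the partition is not yet determined (e.g. several partitions of 4 into 2 parts exist). Let N = A − (-3)·I. Computing rank(N^1) = 2, rank(N^2) = 1, rank(N^3) = 0; the number of blocks of size ≥ j is rank(N^{j−1}) − rank(N^j), giving [2, 1, 1]. So we have 1 block(s) of size 3, 1 block(s) of size 1 → block sizes [3, 1]

Assembling the blocks gives a Jordan form
J =
  [-3,  1,  0,  0]
  [ 0, -3,  1,  0]
  [ 0,  0, -3,  0]
  [ 0,  0,  0, -3]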